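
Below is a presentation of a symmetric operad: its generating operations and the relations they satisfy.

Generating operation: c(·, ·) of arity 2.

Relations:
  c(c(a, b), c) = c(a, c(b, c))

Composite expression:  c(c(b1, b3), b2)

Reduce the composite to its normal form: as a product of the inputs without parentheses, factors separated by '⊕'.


b1 ⊕ b3 ⊕ b2

Every regrouping of c is equal, so read the b-inputs in written order.
c(b1, b3) collapses to b1 ⊕ b3
c(c(b1, b3), b2) collapses to b1 ⊕ b3 ⊕ b2


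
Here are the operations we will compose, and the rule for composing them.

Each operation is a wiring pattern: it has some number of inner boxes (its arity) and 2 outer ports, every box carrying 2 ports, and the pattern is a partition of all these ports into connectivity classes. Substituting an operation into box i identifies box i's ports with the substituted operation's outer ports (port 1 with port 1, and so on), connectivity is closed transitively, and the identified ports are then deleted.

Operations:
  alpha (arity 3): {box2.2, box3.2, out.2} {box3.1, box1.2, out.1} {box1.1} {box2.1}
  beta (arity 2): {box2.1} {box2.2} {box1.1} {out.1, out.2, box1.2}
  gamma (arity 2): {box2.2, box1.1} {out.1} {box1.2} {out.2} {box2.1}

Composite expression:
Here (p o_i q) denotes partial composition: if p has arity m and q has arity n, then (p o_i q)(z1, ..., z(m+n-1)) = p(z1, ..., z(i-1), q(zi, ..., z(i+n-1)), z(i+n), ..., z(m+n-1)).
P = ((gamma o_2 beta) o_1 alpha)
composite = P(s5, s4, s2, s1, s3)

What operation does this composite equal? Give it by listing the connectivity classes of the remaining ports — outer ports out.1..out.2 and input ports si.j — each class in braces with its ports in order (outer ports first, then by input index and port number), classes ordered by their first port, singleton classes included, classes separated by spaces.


{out.1} {out.2} {s1.1} {s1.2, s2.1, s5.2} {s2.2, s4.2} {s3.1} {s3.2} {s4.1} {s5.1}

Two ports join when wires chain via gamma-identified ports.
through alpha, on inputs (s5, s4, s2): {out.1, s2.1, s5.2} {out.2, s2.2, s4.2} {s4.1} {s5.1} (out.j = stage outer ports)
through beta, on inputs (s1, s3): {out.1, out.2, s1.2} {s1.1} {s3.1} {s3.2} (out.j = stage outer ports)
through gamma, on inputs (s5, s4, s2, s1, s3): {out.1} {out.2} {s1.1} {s1.2, s2.1, s5.2} {s2.2, s4.2} {s3.1} {s3.2} {s4.1} {s5.1} (out.j = stage outer ports)


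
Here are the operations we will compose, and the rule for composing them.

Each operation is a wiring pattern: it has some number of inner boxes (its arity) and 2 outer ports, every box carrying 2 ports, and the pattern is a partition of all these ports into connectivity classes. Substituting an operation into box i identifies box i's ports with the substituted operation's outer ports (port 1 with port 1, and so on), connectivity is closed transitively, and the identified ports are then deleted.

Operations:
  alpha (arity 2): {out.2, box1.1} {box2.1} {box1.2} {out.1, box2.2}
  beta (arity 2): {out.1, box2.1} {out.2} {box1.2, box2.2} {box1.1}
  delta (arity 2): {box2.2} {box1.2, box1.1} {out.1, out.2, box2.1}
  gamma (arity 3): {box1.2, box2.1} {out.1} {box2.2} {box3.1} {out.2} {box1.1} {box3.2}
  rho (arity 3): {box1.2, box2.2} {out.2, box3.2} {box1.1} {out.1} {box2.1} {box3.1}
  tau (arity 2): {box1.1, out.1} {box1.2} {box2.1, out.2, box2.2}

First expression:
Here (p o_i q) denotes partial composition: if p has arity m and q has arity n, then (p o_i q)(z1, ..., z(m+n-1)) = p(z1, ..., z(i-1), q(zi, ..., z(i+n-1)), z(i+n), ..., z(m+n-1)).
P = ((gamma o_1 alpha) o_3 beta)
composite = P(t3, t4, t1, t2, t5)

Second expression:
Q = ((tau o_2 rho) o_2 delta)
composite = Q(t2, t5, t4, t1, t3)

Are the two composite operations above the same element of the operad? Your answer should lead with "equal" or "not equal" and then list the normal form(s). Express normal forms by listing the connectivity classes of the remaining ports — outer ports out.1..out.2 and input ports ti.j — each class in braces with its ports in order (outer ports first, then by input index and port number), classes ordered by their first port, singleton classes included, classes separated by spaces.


not equal: they reduce to {out.1} {out.2} {t1.1} {t1.2, t2.2} {t2.1, t3.1} {t3.2} {t4.1} {t4.2} {t5.1} {t5.2} and {out.1, t2.1} {out.2, t3.2} {t1.1} {t1.2, t4.1} {t2.2} {t3.1} {t4.2} {t5.1, t5.2}

The first expression, normalized: {out.1} {out.2} {t1.1} {t1.2, t2.2} {t2.1, t3.1} {t3.2} {t4.1} {t4.2} {t5.1} {t5.2}
The second expression, normalized: {out.1, t2.1} {out.2, t3.2} {t1.1} {t1.2, t4.1} {t2.2} {t3.1} {t4.2} {t5.1, t5.2}
The normal forms differ: not equal.


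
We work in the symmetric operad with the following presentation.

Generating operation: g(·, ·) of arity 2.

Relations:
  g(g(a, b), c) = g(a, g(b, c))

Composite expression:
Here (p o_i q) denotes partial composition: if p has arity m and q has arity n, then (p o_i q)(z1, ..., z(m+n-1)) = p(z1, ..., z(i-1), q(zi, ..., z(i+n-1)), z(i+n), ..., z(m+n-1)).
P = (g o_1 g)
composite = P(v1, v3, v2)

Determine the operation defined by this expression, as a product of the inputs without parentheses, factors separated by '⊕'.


v1 ⊕ v3 ⊕ v2

Key point: g is associative — brackets drop, the v-order remains.
g(v1, v3) flattens to v1 ⊕ v3
g(g(v1, v3), v2) flattens to v1 ⊕ v3 ⊕ v2


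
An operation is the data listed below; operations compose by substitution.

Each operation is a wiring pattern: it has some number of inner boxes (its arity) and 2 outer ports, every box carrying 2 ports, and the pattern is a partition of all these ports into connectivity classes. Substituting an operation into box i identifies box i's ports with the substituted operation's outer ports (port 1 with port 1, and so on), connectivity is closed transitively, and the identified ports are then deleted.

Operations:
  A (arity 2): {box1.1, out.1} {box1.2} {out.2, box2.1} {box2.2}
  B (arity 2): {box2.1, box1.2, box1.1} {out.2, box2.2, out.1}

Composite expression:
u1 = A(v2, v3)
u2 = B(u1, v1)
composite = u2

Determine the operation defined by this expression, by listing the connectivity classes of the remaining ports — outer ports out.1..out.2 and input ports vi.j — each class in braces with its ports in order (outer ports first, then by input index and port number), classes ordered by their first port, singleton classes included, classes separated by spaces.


{out.1, out.2, v1.2} {v1.1, v2.1, v3.1} {v2.2} {v3.2}

Reachability decides: close wires over B-identified ports.
stage A: inputs (v2, v3), connectivity {out.1, v2.1} {out.2, v3.1} {v2.2} {v3.2}, out.j its boundary
stage B: inputs (v2, v3, v1), connectivity {out.1, out.2, v1.2} {v1.1, v2.1, v3.1} {v2.2} {v3.2}, out.j its boundary


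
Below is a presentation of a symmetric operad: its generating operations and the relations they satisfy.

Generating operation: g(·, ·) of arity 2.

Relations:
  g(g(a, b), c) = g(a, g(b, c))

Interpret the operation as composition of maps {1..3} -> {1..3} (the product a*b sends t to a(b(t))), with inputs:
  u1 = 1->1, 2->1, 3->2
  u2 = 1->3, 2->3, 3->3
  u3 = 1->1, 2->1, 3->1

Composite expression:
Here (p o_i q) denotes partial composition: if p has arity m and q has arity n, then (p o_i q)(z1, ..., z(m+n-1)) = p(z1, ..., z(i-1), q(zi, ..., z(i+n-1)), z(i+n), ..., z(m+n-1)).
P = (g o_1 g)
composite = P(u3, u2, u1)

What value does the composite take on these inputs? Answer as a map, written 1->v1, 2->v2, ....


g(u3, u2) = 1->1, 2->1, 3->1
g(g(u3, u2), u1) = 1->1, 2->1, 3->1

1->1, 2->1, 3->1


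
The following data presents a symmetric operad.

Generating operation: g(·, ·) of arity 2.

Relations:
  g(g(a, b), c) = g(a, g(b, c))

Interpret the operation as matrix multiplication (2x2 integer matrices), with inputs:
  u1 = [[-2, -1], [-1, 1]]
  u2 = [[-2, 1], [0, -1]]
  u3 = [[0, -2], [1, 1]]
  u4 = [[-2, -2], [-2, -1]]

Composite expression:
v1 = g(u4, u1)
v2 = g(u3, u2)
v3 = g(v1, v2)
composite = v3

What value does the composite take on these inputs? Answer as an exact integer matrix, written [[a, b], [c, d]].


[[0, 12], [-2, 10]]


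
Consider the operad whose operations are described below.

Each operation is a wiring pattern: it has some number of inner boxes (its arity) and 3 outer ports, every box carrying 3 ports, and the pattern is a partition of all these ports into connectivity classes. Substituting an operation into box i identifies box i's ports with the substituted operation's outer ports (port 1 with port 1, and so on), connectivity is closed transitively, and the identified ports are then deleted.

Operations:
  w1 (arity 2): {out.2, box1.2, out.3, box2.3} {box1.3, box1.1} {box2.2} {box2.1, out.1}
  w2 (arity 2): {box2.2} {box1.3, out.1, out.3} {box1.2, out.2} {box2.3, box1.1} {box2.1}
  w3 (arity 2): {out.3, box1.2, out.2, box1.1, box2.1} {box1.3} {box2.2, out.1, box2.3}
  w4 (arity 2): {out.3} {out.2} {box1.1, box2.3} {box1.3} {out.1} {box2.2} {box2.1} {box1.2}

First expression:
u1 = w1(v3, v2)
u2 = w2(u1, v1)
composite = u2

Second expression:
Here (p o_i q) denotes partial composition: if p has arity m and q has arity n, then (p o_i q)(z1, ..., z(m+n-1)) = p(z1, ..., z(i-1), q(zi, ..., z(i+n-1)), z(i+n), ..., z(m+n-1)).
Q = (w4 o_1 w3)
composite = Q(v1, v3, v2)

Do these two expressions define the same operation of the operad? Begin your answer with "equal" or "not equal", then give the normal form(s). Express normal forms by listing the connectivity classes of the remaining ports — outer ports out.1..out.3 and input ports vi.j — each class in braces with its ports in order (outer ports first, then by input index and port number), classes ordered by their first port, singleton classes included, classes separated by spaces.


not equal; first: {out.1, out.2, out.3, v2.3, v3.2} {v1.1} {v1.2} {v1.3, v2.1} {v2.2} {v3.1, v3.3}; second: {out.1} {out.2} {out.3} {v1.1, v1.2, v3.1} {v1.3} {v2.1} {v2.2} {v2.3, v3.2, v3.3}

Normal form of the first expression: {out.1, out.2, out.3, v2.3, v3.2} {v1.1} {v1.2} {v1.3, v2.1} {v2.2} {v3.1, v3.3}
Normal form of the second expression: {out.1} {out.2} {out.3} {v1.1, v1.2, v3.1} {v1.3} {v2.1} {v2.2} {v2.3, v3.2, v3.3}
Distinct normal forms: not equal.


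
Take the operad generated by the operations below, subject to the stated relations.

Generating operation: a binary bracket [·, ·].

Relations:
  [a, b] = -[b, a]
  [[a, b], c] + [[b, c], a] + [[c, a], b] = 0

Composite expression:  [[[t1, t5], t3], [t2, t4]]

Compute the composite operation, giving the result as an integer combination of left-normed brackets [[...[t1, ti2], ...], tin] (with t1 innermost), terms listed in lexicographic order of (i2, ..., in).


[[[[t1, t5], t3], t2], t4] - [[[[t1, t5], t3], t4], t2]

Left-normed coefficients sit on the t1-initial expansion words.
Composite bracket: [[[t1, t5], t3], [t2, t4]]
Full expansion: 16 signed words from ab - ba (2^4 = 16).
Only words starting with t1 matter:
  t1t5t3t2t4 appears with sign +1, giving the term +[[[[t1, t5], t3], t2], t4]
  t1t5t3t4t2 appears with sign -1, giving the term -[[[[t1, t5], t3], t4], t2]


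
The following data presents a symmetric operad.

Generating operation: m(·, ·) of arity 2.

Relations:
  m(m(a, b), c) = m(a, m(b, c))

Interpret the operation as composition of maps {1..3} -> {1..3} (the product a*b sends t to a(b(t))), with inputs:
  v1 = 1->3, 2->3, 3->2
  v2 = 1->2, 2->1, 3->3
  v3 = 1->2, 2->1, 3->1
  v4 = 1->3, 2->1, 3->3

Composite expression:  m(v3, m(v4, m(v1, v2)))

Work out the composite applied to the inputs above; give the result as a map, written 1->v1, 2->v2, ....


1->1, 2->1, 3->2

m(v1, v2) = 1->3, 2->3, 3->2
m(v4, m(v1, v2)) = 1->3, 2->3, 3->1
m(v3, m(v4, m(v1, v2))) = 1->1, 2->1, 3->2


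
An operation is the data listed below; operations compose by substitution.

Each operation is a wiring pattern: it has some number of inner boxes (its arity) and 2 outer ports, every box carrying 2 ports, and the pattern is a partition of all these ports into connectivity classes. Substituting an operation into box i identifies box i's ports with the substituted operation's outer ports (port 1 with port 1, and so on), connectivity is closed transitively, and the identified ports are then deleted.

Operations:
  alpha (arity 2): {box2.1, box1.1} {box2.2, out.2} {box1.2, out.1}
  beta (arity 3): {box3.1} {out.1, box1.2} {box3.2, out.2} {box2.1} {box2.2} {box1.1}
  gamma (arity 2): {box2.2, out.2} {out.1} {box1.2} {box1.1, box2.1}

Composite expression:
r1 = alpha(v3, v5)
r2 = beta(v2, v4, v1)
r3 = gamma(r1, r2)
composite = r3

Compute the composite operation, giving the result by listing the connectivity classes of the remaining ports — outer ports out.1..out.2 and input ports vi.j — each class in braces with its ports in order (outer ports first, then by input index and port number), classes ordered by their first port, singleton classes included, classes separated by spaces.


{out.1} {out.2, v1.2} {v1.1} {v2.1} {v2.2, v3.2} {v3.1, v5.1} {v4.1} {v4.2} {v5.2}

Substituting into gamma glues patterns; closure does the rest.
stage alpha: inputs (v3, v5), connectivity {out.1, v3.2} {out.2, v5.2} {v3.1, v5.1}, out.j its boundary
stage beta: inputs (v2, v4, v1), connectivity {out.1, v2.2} {out.2, v1.2} {v1.1} {v2.1} {v4.1} {v4.2}, out.j its boundary
stage gamma: inputs (v3, v5, v2, v4, v1), connectivity {out.1} {out.2, v1.2} {v1.1} {v2.1} {v2.2, v3.2} {v3.1, v5.1} {v4.1} {v4.2} {v5.2}, out.j its boundary


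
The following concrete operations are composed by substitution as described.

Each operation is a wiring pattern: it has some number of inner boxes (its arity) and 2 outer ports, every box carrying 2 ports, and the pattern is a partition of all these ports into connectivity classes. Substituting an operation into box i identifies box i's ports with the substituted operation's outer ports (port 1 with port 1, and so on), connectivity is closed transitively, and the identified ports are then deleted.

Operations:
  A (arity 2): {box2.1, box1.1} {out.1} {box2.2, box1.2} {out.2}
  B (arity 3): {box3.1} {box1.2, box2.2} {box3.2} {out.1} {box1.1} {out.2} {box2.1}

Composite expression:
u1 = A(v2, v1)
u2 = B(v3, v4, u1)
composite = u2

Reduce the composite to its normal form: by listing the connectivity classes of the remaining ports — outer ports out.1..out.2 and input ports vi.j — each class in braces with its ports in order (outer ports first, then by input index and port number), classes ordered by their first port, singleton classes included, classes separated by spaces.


{out.1} {out.2} {v1.1, v2.1} {v1.2, v2.2} {v3.1} {v3.2, v4.2} {v4.1}

Connectivity passes through glued B-boundaries; trace each wire chain.
through A, on inputs (v2, v1): {out.1} {out.2} {v1.1, v2.1} {v1.2, v2.2} (out.j = stage outer ports)
through B, on inputs (v3, v4, v2, v1): {out.1} {out.2} {v1.1, v2.1} {v1.2, v2.2} {v3.1} {v3.2, v4.2} {v4.1} (out.j = stage outer ports)


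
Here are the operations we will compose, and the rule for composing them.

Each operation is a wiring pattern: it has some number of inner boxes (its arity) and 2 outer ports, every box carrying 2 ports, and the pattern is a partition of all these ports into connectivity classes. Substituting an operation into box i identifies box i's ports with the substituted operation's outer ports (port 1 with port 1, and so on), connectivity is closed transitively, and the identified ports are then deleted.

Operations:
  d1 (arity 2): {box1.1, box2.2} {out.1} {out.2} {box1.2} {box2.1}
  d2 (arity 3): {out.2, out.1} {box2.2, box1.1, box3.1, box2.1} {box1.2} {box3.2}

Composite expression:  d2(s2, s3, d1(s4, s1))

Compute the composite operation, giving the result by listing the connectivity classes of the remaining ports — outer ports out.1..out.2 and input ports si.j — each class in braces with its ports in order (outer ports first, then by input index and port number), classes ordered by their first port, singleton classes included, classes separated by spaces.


{out.1, out.2} {s1.1} {s1.2, s4.1} {s2.1, s3.1, s3.2} {s2.2} {s4.2}

Reachability decides: close wires over d2-identified ports.
d1 over (s4, s1) gives {out.1} {out.2} {s1.1} {s1.2, s4.1} {s4.2}, out.j being that stage's outer ports
d2 over (s2, s3, s4, s1) gives {out.1, out.2} {s1.1} {s1.2, s4.1} {s2.1, s3.1, s3.2} {s2.2} {s4.2}, out.j being that stage's outer ports


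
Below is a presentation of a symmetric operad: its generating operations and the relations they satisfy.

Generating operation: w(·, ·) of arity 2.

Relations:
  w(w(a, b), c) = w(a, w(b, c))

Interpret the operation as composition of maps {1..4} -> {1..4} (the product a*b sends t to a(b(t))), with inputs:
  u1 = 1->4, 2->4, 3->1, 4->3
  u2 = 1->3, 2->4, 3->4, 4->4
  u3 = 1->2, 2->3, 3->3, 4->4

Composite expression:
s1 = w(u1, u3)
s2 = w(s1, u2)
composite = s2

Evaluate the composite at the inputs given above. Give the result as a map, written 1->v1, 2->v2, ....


1->1, 2->3, 3->3, 4->3

w(u1, u3) = 1->4, 2->1, 3->1, 4->3
w(w(u1, u3), u2) = 1->1, 2->3, 3->3, 4->3


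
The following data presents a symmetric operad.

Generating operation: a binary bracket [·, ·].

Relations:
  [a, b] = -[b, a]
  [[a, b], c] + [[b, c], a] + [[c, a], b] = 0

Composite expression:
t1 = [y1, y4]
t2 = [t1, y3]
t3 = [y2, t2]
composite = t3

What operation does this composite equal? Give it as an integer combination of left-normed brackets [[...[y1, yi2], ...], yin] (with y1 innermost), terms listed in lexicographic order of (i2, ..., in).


-[[[y1, y4], y3], y2]

Left-normed coefficients sit on the y1-initial expansion words.
Composite bracket: [y2, [[y1, y4], y3]]
Under [a, b] = ab - ba we get 8 signed associative words (2^3 = 8).
The y1-initial words carry the normal form:
  from y1y4y3y2, sign -1: term -[[[y1, y4], y3], y2]


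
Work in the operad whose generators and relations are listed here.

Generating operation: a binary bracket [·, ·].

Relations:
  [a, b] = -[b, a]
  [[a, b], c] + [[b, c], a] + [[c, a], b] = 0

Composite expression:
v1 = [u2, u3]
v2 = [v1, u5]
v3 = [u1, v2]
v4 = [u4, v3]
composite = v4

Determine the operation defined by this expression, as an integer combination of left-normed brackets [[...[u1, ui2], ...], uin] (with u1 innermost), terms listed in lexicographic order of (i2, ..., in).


-[[[[u1, u2], u3], u5], u4] + [[[[u1, u3], u2], u5], u4] + [[[[u1, u5], u2], u3], u4] - [[[[u1, u5], u3], u2], u4]

Skip Jacobi rewriting: expand, keep u1-initial words, read off terms.
Composite bracket: [u4, [u1, [[u2, u3], u5]]]
Full expansion: 16 signed words from ab - ba (2^4 = 16).
Words beginning with u1 determine it all:
  sign of u1u2u3u5u4 is -1, so it contributes -[[[[u1, u2], u3], u5], u4]
  sign of u1u3u2u5u4 is +1, so it contributes +[[[[u1, u3], u2], u5], u4]
  sign of u1u5u2u3u4 is +1, so it contributes +[[[[u1, u5], u2], u3], u4]
  sign of u1u5u3u2u4 is -1, so it contributes -[[[[u1, u5], u3], u2], u4]


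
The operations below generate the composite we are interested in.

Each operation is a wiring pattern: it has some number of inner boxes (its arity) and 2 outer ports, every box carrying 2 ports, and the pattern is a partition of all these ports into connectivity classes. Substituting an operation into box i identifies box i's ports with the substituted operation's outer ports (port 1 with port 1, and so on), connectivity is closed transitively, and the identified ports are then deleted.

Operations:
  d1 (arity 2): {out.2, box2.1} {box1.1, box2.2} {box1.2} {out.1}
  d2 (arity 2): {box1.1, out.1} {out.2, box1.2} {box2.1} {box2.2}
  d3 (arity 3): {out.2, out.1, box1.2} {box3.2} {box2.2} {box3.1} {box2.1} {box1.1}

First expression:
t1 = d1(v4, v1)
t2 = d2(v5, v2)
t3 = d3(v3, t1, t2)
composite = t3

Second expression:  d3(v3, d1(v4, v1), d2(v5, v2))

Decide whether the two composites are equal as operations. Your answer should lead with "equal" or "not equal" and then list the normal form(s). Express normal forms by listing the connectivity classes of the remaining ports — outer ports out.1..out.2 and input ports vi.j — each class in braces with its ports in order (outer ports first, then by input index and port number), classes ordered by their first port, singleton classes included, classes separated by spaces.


Reducing the first expression gives {out.1, out.2, v3.2} {v1.1} {v1.2, v4.1} {v2.1} {v2.2} {v3.1} {v4.2} {v5.1} {v5.2}
Reducing the second expression gives {out.1, out.2, v3.2} {v1.1} {v1.2, v4.1} {v2.1} {v2.2} {v3.1} {v4.2} {v5.1} {v5.2}
Identical normal forms: equal.

equal: each reduces to {out.1, out.2, v3.2} {v1.1} {v1.2, v4.1} {v2.1} {v2.2} {v3.1} {v4.2} {v5.1} {v5.2}


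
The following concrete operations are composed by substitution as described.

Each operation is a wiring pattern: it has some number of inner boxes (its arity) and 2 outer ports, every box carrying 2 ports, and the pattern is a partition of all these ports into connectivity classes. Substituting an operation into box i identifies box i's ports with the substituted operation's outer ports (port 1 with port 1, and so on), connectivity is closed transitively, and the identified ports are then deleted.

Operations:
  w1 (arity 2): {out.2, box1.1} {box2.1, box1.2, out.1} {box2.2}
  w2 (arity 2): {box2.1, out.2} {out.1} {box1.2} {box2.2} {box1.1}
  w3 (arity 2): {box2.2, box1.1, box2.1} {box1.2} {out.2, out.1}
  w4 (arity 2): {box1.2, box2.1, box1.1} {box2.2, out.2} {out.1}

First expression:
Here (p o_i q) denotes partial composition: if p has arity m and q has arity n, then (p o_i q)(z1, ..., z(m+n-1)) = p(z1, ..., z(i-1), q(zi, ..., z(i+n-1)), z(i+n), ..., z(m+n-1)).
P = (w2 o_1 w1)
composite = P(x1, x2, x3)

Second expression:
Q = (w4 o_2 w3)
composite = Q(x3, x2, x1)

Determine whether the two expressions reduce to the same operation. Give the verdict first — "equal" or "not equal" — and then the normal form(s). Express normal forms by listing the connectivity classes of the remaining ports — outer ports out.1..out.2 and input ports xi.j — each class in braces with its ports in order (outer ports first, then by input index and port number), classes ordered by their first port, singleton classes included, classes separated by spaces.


The first expression, normalized: {out.1} {out.2, x3.1} {x1.1} {x1.2, x2.1} {x2.2} {x3.2}
The second expression, normalized: {out.1} {out.2, x3.1, x3.2} {x1.1, x1.2, x2.1} {x2.2}
No match — not equal.

not equal — first {out.1} {out.2, x3.1} {x1.1} {x1.2, x2.1} {x2.2} {x3.2}, second {out.1} {out.2, x3.1, x3.2} {x1.1, x1.2, x2.1} {x2.2}


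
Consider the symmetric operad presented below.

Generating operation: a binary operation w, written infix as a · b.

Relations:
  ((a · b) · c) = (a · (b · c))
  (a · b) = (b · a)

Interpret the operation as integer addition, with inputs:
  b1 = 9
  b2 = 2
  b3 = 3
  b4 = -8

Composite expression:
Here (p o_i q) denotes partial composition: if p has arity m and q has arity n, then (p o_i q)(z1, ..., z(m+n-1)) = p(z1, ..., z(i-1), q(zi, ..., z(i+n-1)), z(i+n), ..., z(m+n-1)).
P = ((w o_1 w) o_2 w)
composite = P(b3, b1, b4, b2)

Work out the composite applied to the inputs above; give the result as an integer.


6

(b1 · b4) = 1
(b3 · (b1 · b4)) = 4
((b3 · (b1 · b4)) · b2) = 6


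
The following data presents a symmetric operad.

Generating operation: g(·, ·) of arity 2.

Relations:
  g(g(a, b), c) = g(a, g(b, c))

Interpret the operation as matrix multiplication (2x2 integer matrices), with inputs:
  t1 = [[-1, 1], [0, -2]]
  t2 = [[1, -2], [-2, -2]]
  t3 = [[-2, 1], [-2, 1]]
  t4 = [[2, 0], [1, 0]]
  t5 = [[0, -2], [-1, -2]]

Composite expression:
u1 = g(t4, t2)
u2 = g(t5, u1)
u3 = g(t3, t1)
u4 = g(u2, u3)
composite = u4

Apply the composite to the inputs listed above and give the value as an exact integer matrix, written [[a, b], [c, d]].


[[4, -8], [8, -16]]

g(t4, t2) = [[2, -4], [1, -2]]
g(t5, g(t4, t2)) = [[-2, 4], [-4, 8]]
g(t3, t1) = [[2, -4], [2, -4]]
g(g(t5, g(t4, t2)), g(t3, t1)) = [[4, -8], [8, -16]]


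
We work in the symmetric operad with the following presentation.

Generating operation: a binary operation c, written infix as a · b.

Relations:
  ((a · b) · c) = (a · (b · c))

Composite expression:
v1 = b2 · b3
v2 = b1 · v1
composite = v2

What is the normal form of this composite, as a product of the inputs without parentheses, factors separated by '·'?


b1 · b2 · b3

All parenthesizations of c agree; list the b-inputs left to right.
(b2 · b3) flattens to b2 · b3
(b1 · (b2 · b3)) flattens to b1 · b2 · b3


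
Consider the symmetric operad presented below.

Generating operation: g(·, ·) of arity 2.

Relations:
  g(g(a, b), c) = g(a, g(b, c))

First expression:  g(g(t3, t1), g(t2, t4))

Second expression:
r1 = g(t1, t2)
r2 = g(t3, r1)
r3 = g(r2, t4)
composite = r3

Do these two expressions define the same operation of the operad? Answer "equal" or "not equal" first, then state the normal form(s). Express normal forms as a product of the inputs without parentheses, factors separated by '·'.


equal; the common form is t3 · t1 · t2 · t4

The first expression, normalized: t3 · t1 · t2 · t4
The second expression, normalized: t3 · t1 · t2 · t4
Identical normal forms: equal.


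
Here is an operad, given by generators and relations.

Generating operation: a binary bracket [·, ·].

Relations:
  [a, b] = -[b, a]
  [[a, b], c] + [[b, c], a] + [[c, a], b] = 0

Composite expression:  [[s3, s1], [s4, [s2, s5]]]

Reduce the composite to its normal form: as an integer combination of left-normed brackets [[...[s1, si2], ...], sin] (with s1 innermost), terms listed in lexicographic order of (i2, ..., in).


[[[[s1, s3], s2], s5], s4] - [[[[s1, s3], s4], s2], s5] + [[[[s1, s3], s4], s5], s2] - [[[[s1, s3], s5], s2], s4]

Left-normed coefficients sit on the s1-initial expansion words.
Composite bracket: [[s3, s1], [s4, [s2, s5]]]
The bracket unfolds into 16 signed words via [a, b] = ab - ba (2^4 = 16).
Coefficients come from the s1-initial words:
  word s1s3s2s5s4 has sign +1, contributing +[[[[s1, s3], s2], s5], s4]
  word s1s3s4s2s5 has sign -1, contributing -[[[[s1, s3], s4], s2], s5]
  word s1s3s4s5s2 has sign +1, contributing +[[[[s1, s3], s4], s5], s2]
  word s1s3s5s2s4 has sign -1, contributing -[[[[s1, s3], s5], s2], s4]


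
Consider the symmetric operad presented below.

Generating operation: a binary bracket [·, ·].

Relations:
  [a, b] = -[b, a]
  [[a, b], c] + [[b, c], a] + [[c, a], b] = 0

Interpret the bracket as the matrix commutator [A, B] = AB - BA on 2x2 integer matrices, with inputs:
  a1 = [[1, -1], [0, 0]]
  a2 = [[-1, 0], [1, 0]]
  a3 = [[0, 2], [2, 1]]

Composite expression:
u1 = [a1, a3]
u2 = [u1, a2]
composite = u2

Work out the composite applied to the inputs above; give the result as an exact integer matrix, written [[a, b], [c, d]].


[[1, 1], [6, -1]]

[a1, a3] = [[-2, 1], [-2, 2]]
[[a1, a3], a2] = [[1, 1], [6, -1]]


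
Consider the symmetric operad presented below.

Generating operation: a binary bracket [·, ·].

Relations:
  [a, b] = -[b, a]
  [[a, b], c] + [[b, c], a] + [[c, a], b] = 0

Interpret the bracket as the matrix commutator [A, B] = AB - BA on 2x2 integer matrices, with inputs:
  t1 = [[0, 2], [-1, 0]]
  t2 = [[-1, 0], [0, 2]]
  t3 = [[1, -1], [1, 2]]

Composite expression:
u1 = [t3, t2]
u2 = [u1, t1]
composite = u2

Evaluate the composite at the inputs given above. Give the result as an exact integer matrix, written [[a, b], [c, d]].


[[9, 0], [0, -9]]


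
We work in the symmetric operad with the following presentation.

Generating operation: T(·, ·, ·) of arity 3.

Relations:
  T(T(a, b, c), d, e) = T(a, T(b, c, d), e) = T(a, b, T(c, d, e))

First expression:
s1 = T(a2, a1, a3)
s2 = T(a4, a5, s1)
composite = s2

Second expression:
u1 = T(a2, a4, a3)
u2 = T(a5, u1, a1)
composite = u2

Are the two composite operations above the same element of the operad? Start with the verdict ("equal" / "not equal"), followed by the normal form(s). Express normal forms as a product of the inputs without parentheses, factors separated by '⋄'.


not equal — first a4 ⋄ a5 ⋄ a2 ⋄ a1 ⋄ a3, second a5 ⋄ a2 ⋄ a4 ⋄ a3 ⋄ a1


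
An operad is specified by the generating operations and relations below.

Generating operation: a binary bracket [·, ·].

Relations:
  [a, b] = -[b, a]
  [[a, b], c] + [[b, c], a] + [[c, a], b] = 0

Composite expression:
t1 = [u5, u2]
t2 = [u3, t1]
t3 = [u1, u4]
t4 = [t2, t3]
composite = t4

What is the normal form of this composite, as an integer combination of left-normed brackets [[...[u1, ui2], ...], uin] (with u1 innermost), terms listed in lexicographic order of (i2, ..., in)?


-[[[[u1, u4], u2], u5], u3] + [[[[u1, u4], u3], u2], u5] - [[[[u1, u4], u3], u5], u2] + [[[[u1, u4], u5], u2], u3]

In the tensor algebra, words opening u1 carry the u1-anchored form.
Composite bracket: [[u3, [u5, u2]], [u1, u4]]
Each bracket splits as ab - ba, giving 16 signed words (2^4 = 16).
Words beginning with u1 determine it all:
  from u1u4u2u5u3, sign -1: term -[[[[u1, u4], u2], u5], u3]
  from u1u4u3u2u5, sign +1: term +[[[[u1, u4], u3], u2], u5]
  from u1u4u3u5u2, sign -1: term -[[[[u1, u4], u3], u5], u2]
  from u1u4u5u2u3, sign +1: term +[[[[u1, u4], u5], u2], u3]


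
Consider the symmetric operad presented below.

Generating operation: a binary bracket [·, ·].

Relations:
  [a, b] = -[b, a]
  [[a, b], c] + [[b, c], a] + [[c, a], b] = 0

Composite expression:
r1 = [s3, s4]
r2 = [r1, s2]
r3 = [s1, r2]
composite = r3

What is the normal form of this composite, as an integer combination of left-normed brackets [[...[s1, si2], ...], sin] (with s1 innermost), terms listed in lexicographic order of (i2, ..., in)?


-[[[s1, s2], s3], s4] + [[[s1, s2], s4], s3] + [[[s1, s3], s4], s2] - [[[s1, s4], s3], s2]


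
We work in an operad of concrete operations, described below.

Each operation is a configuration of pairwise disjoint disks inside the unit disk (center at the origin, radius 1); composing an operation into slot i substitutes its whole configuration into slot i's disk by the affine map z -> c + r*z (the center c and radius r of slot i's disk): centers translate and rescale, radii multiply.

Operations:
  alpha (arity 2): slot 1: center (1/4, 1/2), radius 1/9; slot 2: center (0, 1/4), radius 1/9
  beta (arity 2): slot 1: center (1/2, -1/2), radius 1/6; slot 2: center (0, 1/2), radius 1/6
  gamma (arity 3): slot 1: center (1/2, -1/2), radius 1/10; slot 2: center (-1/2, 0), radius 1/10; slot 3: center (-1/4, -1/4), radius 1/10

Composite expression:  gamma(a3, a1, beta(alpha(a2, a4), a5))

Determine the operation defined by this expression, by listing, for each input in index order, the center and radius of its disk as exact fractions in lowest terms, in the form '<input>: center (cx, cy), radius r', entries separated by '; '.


a1: center (-1/2, 0), radius 1/10; a2: center (-47/240, -7/24), radius 1/540; a3: center (1/2, -1/2), radius 1/10; a4: center (-1/5, -71/240), radius 1/540; a5: center (-1/4, -1/5), radius 1/60

Below gamma, radii multiply path by path; the a-disk centers shift.
a3 passes through 1 substitution, ending at center (1/2, -1/2), radius 1/10
a1 passes through 1 substitution, ending at center (-1/2, 0), radius 1/10
a2 passes through 3 substitutions, ending at center (-47/240, -7/24), radius 1/540
a4 passes through 3 substitutions, ending at center (-1/5, -71/240), radius 1/540
a5 passes through 2 substitutions, ending at center (-1/4, -1/5), radius 1/60


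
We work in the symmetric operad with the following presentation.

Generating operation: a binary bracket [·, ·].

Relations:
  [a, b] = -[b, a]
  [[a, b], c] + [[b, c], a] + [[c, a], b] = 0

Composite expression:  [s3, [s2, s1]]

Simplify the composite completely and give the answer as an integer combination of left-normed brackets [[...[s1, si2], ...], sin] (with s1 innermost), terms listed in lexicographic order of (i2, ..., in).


[[s1, s2], s3]

In the tensor algebra, words opening s1 carry the s1-anchored form.
Composite bracket: [s3, [s2, s1]]
Under [a, b] = ab - ba we get 4 signed associative words (2^2 = 4).
Collect the words opening with s1:
  the word s1s2s3 carries sign +1 and contributes +[[s1, s2], s3]


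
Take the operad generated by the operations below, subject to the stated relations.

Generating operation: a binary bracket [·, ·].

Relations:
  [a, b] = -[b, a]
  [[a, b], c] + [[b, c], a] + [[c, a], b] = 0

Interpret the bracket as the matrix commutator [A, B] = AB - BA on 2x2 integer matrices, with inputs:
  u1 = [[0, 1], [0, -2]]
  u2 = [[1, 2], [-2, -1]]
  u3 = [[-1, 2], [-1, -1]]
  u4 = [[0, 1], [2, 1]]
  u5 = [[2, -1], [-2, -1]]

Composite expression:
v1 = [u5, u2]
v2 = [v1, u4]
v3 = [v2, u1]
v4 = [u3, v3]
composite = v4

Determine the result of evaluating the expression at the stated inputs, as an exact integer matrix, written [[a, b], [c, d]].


[[-116, -104], [-52, 116]]

[u5, u2] = [[6, 8], [2, -6]]
[[u5, u2], u4] = [[14, 20], [-26, -14]]
[[[u5, u2], u4], u1] = [[26, -12], [-52, -26]]
[u3, [[[u5, u2], u4], u1]] = [[-116, -104], [-52, 116]]


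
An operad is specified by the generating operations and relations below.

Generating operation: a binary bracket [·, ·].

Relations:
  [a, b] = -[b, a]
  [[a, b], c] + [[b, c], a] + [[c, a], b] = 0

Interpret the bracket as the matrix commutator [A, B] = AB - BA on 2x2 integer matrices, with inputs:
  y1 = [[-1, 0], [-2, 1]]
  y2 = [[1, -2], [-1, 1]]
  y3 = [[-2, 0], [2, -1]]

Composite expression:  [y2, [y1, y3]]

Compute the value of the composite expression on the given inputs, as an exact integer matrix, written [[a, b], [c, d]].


[y1, y3] = [[0, 0], [6, 0]]
[y2, [y1, y3]] = [[-12, 0], [0, 12]]

[[-12, 0], [0, 12]]


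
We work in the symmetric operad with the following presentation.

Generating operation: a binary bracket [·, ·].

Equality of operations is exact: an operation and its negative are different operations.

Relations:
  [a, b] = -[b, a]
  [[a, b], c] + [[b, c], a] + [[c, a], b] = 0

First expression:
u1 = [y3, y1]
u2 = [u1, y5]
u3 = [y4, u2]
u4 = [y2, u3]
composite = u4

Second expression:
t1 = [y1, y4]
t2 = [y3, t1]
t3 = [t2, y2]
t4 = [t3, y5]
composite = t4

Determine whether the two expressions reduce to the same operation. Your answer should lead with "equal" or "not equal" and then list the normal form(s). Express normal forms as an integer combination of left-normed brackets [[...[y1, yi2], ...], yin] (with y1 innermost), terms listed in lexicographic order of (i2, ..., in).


not equal — first -[[[[y1, y3], y5], y4], y2], second -[[[[y1, y4], y3], y2], y5]

The first composite normalizes to -[[[[y1, y3], y5], y4], y2]
The second composite normalizes to -[[[[y1, y4], y3], y2], y5]
Distinct normal forms: not equal.


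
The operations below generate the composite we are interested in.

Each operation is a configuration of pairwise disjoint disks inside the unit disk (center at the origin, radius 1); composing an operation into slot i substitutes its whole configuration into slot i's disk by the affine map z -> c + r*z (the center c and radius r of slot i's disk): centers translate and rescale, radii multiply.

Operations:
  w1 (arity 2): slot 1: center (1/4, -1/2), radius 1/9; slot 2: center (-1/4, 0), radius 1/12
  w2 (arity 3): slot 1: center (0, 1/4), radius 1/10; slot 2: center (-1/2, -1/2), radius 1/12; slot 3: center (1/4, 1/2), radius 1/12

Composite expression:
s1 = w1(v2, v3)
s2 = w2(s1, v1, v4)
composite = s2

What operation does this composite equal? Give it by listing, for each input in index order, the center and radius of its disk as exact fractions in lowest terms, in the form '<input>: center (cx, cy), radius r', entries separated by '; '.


v1: center (-1/2, -1/2), radius 1/12; v2: center (1/40, 1/5), radius 1/90; v3: center (-1/40, 1/4), radius 1/120; v4: center (1/4, 1/2), radius 1/12

Only the slot chain above each v matters under w2; compose those maps.
v2: after 2 affine steps, its disk has center (1/40, 1/5), radius 1/90
v3: after 2 affine steps, its disk has center (-1/40, 1/4), radius 1/120
v1: after 1 affine step, its disk has center (-1/2, -1/2), radius 1/12
v4: after 1 affine step, its disk has center (1/4, 1/2), radius 1/12


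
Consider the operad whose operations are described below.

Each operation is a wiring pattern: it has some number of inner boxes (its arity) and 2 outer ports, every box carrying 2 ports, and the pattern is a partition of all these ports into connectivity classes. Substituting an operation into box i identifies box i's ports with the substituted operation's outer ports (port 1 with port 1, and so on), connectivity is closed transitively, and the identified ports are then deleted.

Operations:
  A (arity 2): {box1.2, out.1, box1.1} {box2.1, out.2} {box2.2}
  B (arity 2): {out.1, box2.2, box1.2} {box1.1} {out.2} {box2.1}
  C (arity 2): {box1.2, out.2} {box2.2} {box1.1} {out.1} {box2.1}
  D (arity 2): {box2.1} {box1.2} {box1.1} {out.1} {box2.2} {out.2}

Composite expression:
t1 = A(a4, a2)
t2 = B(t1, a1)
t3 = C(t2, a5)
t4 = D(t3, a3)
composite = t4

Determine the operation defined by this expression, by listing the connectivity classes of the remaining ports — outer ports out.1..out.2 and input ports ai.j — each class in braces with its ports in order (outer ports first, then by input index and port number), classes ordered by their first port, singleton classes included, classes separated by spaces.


{out.1} {out.2} {a1.1} {a1.2, a2.1} {a2.2} {a3.1} {a3.2} {a4.1, a4.2} {a5.1} {a5.2}

Reachability decides: close wires over D-identified ports.
stage A: inputs (a4, a2), connectivity {out.1, a4.1, a4.2} {out.2, a2.1} {a2.2}, out.j its boundary
stage B: inputs (a4, a2, a1), connectivity {out.1, a1.2, a2.1} {out.2} {a1.1} {a2.2} {a4.1, a4.2}, out.j its boundary
stage C: inputs (a4, a2, a1, a5), connectivity {out.1} {out.2} {a1.1} {a1.2, a2.1} {a2.2} {a4.1, a4.2} {a5.1} {a5.2}, out.j its boundary
stage D: inputs (a4, a2, a1, a5, a3), connectivity {out.1} {out.2} {a1.1} {a1.2, a2.1} {a2.2} {a3.1} {a3.2} {a4.1, a4.2} {a5.1} {a5.2}, out.j its boundary


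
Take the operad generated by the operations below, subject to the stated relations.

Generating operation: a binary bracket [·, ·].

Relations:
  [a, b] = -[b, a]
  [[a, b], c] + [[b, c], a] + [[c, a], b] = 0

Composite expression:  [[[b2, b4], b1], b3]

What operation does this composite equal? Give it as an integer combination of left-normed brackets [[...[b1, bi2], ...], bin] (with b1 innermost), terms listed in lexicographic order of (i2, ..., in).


-[[[b1, b2], b4], b3] + [[[b1, b4], b2], b3]

A multilinear Lie element is pinned by b1-initial words (b1 innermost).
Composite bracket: [[[b2, b4], b1], b3]
Each bracket splits as ab - ba, giving 8 signed words (2^3 = 8).
Coefficients come from the b1-initial words:
  word b1b2b4b3 has sign -1, contributing -[[[b1, b2], b4], b3]
  word b1b4b2b3 has sign +1, contributing +[[[b1, b4], b2], b3]


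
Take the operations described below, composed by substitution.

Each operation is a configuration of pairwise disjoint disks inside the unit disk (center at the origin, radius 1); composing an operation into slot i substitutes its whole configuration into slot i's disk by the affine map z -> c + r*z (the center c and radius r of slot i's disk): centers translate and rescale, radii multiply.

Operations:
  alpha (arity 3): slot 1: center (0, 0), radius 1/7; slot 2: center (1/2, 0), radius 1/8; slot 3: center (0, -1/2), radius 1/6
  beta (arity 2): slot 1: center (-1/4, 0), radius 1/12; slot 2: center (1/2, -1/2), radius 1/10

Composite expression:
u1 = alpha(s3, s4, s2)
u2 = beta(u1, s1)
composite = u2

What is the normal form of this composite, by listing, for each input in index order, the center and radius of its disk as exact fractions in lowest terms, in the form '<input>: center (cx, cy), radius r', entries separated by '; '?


Only the slot chain above each s matters under beta; compose those maps.
for s3, the 2-step affine chain lands on center (-1/4, 0), radius 1/84
for s4, the 2-step affine chain lands on center (-5/24, 0), radius 1/96
for s2, the 2-step affine chain lands on center (-1/4, -1/24), radius 1/72
for s1, the 1-step affine chain lands on center (1/2, -1/2), radius 1/10

s1: center (1/2, -1/2), radius 1/10; s2: center (-1/4, -1/24), radius 1/72; s3: center (-1/4, 0), radius 1/84; s4: center (-5/24, 0), radius 1/96
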